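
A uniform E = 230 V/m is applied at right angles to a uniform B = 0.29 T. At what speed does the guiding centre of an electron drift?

v_d ≈ 790 m/s

The E×B drift speed is v_d = E/B.
v_d = 230/0.29 = 790 m/s.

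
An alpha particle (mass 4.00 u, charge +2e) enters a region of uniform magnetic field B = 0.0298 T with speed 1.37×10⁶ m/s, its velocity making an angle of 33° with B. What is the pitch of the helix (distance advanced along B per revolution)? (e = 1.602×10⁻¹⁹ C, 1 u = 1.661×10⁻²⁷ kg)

p ≈ 5.02 m

v∥ = v cosθ = 1.37×10⁶·cos33° ≈ 1.149×10⁶ m/s.
T = 2πm/(|q|B) = 2π(6.644×10⁻²⁷)/((3.204×10⁻¹⁹)(0.0298)) ≈ 4.372×10⁻⁶ s.
pitch = v∥ T = (1.149×10⁶)(4.372×10⁻⁶) ≈ 5.02 m.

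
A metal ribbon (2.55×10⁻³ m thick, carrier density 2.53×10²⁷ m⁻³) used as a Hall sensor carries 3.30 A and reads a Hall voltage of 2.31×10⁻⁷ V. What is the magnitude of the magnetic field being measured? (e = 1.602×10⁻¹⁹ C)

From V_H = IB/(n e t), B = V_H n e t / I.
B = (2.31×10⁻⁷)(2.53×10²⁷)(1.602×10⁻¹⁹)(2.55×10⁻³)/3.30 ≈ 0.0723 T.

B ≈ 0.0723 T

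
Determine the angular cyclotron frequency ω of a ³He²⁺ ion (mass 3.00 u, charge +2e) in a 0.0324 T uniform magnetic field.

ω ≈ 2.08×10⁶ rad/s

ω = |q|B/m.
ω = (3.204×10⁻¹⁹)(0.0324)/4.983×10⁻²⁷ ≈ 2.08×10⁶ rad/s.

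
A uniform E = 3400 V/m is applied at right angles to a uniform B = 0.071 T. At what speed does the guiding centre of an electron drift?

In crossed fields the guiding centre drifts at v_d = |E×B|/B² = E/B, independent of charge and mass.
v_d = 3400/0.071 = 4.8×10⁴ m/s.

v_d ≈ 4.8×10⁴ m/s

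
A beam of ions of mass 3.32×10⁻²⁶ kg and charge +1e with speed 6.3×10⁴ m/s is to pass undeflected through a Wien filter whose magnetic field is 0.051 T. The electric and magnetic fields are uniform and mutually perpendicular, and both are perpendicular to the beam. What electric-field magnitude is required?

E = 3200 V/m

For straight-line motion qE = qvB, so E = vB.
E = 6.3×10⁴ × 0.051 = 3200 V/m.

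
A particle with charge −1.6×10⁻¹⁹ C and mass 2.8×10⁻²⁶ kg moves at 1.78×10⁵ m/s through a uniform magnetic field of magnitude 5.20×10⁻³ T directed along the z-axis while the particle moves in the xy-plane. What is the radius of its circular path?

The magnetic force provides the centripetal force: |q|vB = mv²/r.
r = mv/(|q|B) = (2.8×10⁻²⁶)(1.78×10⁵)/((1.6×10⁻¹⁹)(5.20×10⁻³)) ≈ 5.99 m.

r ≈ 5.99 m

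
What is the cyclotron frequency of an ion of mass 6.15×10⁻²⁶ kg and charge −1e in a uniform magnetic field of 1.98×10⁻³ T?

f ≈ 821 Hz

f = |q|B/(2πm).
f = (1.602×10⁻¹⁹)(1.98×10⁻³)/(2π·6.15×10⁻²⁶) ≈ 821 Hz.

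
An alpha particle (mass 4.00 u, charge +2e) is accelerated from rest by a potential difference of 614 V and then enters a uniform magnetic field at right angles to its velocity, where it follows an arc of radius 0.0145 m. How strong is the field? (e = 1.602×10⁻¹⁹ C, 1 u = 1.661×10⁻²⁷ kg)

B ≈ 0.348 T

v = √(2|q|V/m) = √(2·3.204×10⁻¹⁹·614/6.644×10⁻²⁷) ≈ 2.433×10⁵ m/s.
B = mv/(|q|r) = (6.644×10⁻²⁷)(2.433×10⁵)/((3.204×10⁻¹⁹)(0.0145)) ≈ 0.348 T.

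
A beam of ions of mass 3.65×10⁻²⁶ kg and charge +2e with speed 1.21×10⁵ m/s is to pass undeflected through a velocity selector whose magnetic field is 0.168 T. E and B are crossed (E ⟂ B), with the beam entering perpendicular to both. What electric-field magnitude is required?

E = 2.03×10⁴ V/m

For straight-line motion qE = qvB, so E = vB.
E = 1.21×10⁵ × 0.168 = 2.03×10⁴ V/m.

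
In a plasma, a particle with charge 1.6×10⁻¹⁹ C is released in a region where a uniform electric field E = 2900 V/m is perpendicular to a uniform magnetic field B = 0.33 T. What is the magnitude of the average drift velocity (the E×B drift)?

The steady drift has the magnetic force balancing the electric force, so v_d = E/B.
v_d = 2900/0.33 = 8800 m/s.

v_d ≈ 8800 m/s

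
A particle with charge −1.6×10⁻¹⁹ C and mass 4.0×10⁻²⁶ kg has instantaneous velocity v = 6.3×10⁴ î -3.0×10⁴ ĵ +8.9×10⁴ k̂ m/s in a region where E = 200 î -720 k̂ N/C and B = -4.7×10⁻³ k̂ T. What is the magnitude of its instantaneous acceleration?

|a| ≈ 3.40×10⁹ m/s²

v×B = (141, 296, 0) N/C.
E + v×B = (341, 296, -720) N/C.
F = q(E + v×B) = (−1.6×10⁻¹⁹ C)·(341, 296, -720) = (-5.46×10⁻¹⁷, -4.74×10⁻¹⁷, 1.15×10⁻¹⁶) N.
|a| = |F|/m = 1.360×10⁻¹⁶/4.0×10⁻²⁶ ≈ 3.40×10⁹ m/s².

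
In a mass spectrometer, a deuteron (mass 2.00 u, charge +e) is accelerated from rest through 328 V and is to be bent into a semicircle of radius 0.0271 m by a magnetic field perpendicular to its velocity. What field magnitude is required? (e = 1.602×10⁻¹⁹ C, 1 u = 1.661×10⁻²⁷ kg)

v = √(2|q|V/m) = √(2·1.602×10⁻¹⁹·328/3.322×10⁻²⁷) ≈ 1.779×10⁵ m/s.
B = mv/(|q|r) = (3.322×10⁻²⁷)(1.779×10⁵)/((1.602×10⁻¹⁹)(0.0271)) ≈ 0.136 T.

B ≈ 0.136 T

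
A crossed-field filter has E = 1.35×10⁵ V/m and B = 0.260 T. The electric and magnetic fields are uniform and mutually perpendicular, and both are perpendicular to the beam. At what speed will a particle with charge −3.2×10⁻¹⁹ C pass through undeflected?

Zero net Lorentz force requires |qE| = |q v×B|, i.e. E = vB.
v = E/B = 1.35×10⁵/0.260 = 5.19×10⁵ m/s.

v = 5.19×10⁵ m/s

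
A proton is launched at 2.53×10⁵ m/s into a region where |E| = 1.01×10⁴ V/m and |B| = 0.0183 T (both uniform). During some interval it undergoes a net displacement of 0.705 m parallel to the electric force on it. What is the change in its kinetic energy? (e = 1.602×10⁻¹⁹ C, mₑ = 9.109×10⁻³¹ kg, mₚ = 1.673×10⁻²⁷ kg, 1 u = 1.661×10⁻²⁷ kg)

The magnetic force is always ⟂ v and does no work; only the electric force changes KE.
ΔKE = F_E · d = |q|E d = (1.602×10⁻¹⁹)(1.01×10⁴)(0.705) ≈ 1.14×10⁻¹⁵ J.

ΔKE ≈ 1.14×10⁻¹⁵ J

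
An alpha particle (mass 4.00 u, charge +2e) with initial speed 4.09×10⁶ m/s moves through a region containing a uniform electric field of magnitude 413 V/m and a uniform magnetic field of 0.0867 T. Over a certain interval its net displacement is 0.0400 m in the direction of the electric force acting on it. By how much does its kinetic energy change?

ΔKE ≈ 5.29×10⁻¹⁸ J

The magnetic force is always ⟂ v and does no work; only the electric force changes KE.
ΔKE = F_E · d = |q|E d = (3.204×10⁻¹⁹)(413)(0.0400) ≈ 5.29×10⁻¹⁸ J.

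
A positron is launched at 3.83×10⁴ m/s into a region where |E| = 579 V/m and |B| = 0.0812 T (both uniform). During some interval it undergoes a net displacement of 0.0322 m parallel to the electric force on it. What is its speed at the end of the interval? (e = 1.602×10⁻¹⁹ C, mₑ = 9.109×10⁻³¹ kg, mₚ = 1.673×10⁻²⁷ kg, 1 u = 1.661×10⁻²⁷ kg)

v_f ≈ 2.56×10⁶ m/s

B does no work; ΔKE = |q|E d.
½mv_f² = ½mv₀² + |q|Ed = ½(9.109×10⁻³¹)(3.83×10⁴)² + (1.602×10⁻¹⁹)(579)(0.0322) ≈ 6.681×10⁻²² J + 2.987×10⁻¹⁸ J ≈ 2.987×10⁻¹⁸ J.
v_f = √(2·2.987×10⁻¹⁸/9.109×10⁻³¹) ≈ 2.56×10⁶ m/s.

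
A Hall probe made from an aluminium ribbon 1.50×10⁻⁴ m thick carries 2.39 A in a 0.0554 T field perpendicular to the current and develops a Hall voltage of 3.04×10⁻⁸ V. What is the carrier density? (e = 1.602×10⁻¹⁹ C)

From V_H = IB/(n e t), n = IB/(V_H e t).
n = (2.39)(0.0554)/((3.04×10⁻⁸)(1.602×10⁻¹⁹)(1.50×10⁻⁴)) ≈ 1.81×10²⁹ m⁻³.

n ≈ 1.81×10²⁹ m⁻³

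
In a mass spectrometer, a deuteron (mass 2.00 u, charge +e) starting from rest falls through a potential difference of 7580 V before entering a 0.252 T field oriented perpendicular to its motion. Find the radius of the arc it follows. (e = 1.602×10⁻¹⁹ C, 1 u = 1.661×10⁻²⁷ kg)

r ≈ 0.0704 m

Acceleration: |q|V = ½mv² ⇒ v = √(2|q|V/m) = √(2·1.602×10⁻¹⁹·7580/3.322×10⁻²⁷) ≈ 8.550×10⁵ m/s.
In the field: r = mv/(|q|B) = (3.322×10⁻²⁷)(8.550×10⁵)/((1.602×10⁻¹⁹)(0.252)) ≈ 0.0704 m.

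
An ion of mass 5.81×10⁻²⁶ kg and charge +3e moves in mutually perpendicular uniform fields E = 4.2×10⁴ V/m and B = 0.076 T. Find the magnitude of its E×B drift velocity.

v_d ≈ 5.5×10⁵ m/s

The steady drift has the magnetic force balancing the electric force, so v_d = E/B.
v_d = 4.2×10⁴/0.076 = 5.5×10⁵ m/s.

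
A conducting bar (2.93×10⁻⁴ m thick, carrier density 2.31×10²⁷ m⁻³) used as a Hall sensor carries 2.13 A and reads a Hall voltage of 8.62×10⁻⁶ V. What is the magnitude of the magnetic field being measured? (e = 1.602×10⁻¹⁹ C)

From V_H = IB/(n e t), B = V_H n e t / I.
B = (8.62×10⁻⁶)(2.31×10²⁷)(1.602×10⁻¹⁹)(2.93×10⁻⁴)/2.13 ≈ 0.439 T.

B ≈ 0.439 T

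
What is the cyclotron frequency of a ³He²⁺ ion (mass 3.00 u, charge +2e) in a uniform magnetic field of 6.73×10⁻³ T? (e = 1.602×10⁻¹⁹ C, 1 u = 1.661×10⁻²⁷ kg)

f = |q|B/(2πm).
f = (3.204×10⁻¹⁹)(6.73×10⁻³)/(2π·4.983×10⁻²⁷) ≈ 6.89×10⁴ Hz.

f ≈ 6.89×10⁴ Hz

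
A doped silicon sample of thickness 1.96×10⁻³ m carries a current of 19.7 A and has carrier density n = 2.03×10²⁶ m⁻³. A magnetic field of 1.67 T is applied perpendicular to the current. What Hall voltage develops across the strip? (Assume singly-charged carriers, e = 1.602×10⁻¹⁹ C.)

V_H ≈ 5.16×10⁻⁴ V

V_H = IB/(n e t).
V_H = (19.7)(1.67)/((2.03×10²⁶)(1.602×10⁻¹⁹)(1.96×10⁻³)) ≈ 5.16×10⁻⁴ V.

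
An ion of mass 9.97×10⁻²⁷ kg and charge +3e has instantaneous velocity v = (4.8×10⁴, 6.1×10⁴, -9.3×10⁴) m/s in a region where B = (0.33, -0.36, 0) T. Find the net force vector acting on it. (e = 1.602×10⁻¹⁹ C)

F ≈ (-1.61×10⁻¹⁴, -1.47×10⁻¹⁴, -1.80×10⁻¹⁴) N

v×B = (-3.35×10⁴, -3.07×10⁴, -3.74×10⁴) N/C.
F = q v×B = (4.806×10⁻¹⁹ C)·(-3.35×10⁴, -3.07×10⁴, -3.74×10⁴) = (-1.61×10⁻¹⁴, -1.47×10⁻¹⁴, -1.80×10⁻¹⁴) N.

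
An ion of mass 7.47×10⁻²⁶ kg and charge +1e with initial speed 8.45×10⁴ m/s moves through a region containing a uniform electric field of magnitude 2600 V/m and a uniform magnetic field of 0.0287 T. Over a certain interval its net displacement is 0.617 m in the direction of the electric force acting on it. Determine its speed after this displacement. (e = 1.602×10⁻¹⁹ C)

B does no work; ΔKE = |q|E d.
½mv_f² = ½mv₀² + |q|Ed = ½(7.47×10⁻²⁶)(8.45×10⁴)² + (1.602×10⁻¹⁹)(2600)(0.617) ≈ 2.667×10⁻¹⁶ J + 2.570×10⁻¹⁶ J ≈ 5.237×10⁻¹⁶ J.
v_f = √(2·5.237×10⁻¹⁶/7.47×10⁻²⁶) ≈ 1.18×10⁵ m/s.

v_f ≈ 1.18×10⁵ m/s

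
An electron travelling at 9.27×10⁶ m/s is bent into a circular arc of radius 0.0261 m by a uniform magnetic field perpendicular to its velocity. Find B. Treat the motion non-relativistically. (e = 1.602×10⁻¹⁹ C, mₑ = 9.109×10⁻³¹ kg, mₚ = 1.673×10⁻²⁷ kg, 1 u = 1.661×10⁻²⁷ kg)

B ≈ 2.02×10⁻³ T

From |q|vB = mv²/r, B = mv/(|q|r).
B = (9.109×10⁻³¹)(9.27×10⁶)/((1.602×10⁻¹⁹)(0.0261)) ≈ 2.02×10⁻³ T.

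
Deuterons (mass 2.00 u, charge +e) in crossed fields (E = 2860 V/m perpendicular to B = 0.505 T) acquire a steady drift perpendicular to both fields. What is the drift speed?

The E×B drift speed is v_d = E/B.
v_d = 2860/0.505 = 5660 m/s.

v_d ≈ 5660 m/s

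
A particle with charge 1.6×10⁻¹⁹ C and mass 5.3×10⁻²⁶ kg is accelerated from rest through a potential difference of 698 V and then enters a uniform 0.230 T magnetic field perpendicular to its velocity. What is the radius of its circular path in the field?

r ≈ 0.0935 m

Acceleration: |q|V = ½mv² ⇒ v = √(2|q|V/m) = √(2·1.6×10⁻¹⁹·698/5.3×10⁻²⁶) ≈ 6.492×10⁴ m/s.
In the field: r = mv/(|q|B) = (5.3×10⁻²⁶)(6.492×10⁴)/((1.6×10⁻¹⁹)(0.230)) ≈ 0.0935 m.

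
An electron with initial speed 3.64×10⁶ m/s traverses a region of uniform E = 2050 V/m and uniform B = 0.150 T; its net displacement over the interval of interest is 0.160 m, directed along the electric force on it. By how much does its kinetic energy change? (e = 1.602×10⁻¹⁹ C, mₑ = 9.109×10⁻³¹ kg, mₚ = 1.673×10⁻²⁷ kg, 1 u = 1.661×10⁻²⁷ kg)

ΔKE ≈ 5.25×10⁻¹⁷ J

The magnetic force is always ⟂ v and does no work; only the electric force changes KE.
ΔKE = F_E · d = |q|E d = (1.602×10⁻¹⁹)(2050)(0.160) ≈ 5.25×10⁻¹⁷ J.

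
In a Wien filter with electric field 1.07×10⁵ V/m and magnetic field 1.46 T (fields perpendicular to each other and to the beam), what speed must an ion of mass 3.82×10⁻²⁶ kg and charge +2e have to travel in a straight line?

v = 7.33×10⁴ m/s

Zero net Lorentz force requires |qE| = |q v×B|, i.e. E = vB.
v = E/B = 1.07×10⁵/1.46 = 7.33×10⁴ m/s.
The result is independent of the particle's charge and mass.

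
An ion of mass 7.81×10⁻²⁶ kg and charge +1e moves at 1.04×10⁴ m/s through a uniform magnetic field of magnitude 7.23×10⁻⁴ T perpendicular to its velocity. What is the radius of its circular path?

r ≈ 7.01 m

The magnetic force provides the centripetal force: |q|vB = mv²/r.
r = mv/(|q|B) = (7.81×10⁻²⁶)(1.04×10⁴)/((1.602×10⁻¹⁹)(7.23×10⁻⁴)) ≈ 7.01 m.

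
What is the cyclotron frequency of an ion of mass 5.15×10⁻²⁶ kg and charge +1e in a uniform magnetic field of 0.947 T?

f ≈ 4.69×10⁵ Hz

f = |q|B/(2πm).
f = (1.602×10⁻¹⁹)(0.947)/(2π·5.15×10⁻²⁶) ≈ 4.69×10⁵ Hz.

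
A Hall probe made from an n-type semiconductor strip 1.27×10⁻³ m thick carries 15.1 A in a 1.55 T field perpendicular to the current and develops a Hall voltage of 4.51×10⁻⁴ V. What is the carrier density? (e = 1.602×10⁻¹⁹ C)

From V_H = IB/(n e t), n = IB/(V_H e t).
n = (15.1)(1.55)/((4.51×10⁻⁴)(1.602×10⁻¹⁹)(1.27×10⁻³)) ≈ 2.55×10²⁶ m⁻³.

n ≈ 2.55×10²⁶ m⁻³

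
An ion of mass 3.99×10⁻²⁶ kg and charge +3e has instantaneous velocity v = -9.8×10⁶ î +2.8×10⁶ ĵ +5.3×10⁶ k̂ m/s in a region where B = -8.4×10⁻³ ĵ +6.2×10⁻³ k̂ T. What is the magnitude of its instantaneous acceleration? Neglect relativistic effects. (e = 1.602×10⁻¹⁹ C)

|a| ≈ 1.44×10¹² m/s²

v×B = (6.19×10⁴, 6.08×10⁴, 8.23×10⁴) N/C.
F = q v×B = (4.806×10⁻¹⁹ C)·(6.19×10⁴, 6.08×10⁴, 8.23×10⁴) = (2.97×10⁻¹⁴, 2.92×10⁻¹⁴, 3.96×10⁻¹⁴) N.
|a| = |F|/m = 5.747×10⁻¹⁴/3.99×10⁻²⁶ ≈ 1.44×10¹² m/s².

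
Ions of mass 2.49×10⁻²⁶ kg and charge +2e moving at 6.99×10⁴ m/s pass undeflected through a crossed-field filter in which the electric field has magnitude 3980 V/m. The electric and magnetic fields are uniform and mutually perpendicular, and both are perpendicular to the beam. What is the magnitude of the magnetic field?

Balance of forces in the selector: qE = qvB ⇒ B = E/v.
B = 3980/6.99×10⁴ = 0.0569 T.

B = 0.0569 T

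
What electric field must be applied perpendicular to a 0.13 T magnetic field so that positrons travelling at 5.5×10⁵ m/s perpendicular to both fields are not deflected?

For straight-line motion qE = qvB, so E = vB.
E = 5.5×10⁵ × 0.13 = 7.2×10⁴ V/m.

E = 7.2×10⁴ V/m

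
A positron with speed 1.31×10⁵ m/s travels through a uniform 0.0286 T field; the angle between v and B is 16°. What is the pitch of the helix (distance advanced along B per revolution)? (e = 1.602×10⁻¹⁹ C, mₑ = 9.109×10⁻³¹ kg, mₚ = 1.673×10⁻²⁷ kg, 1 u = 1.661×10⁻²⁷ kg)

v∥ = v cosθ = 1.31×10⁵·cos16° ≈ 1.259×10⁵ m/s.
T = 2πm/(|q|B) = 2π(9.109×10⁻³¹)/((1.602×10⁻¹⁹)(0.0286)) ≈ 1.249×10⁻⁹ s.
pitch = v∥ T = (1.259×10⁵)(1.249×10⁻⁹) ≈ 1.57×10⁻⁴ m.

p ≈ 1.57×10⁻⁴ m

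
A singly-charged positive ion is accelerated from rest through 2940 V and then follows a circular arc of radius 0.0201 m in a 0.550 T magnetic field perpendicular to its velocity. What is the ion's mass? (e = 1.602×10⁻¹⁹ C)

m ≈ 3.33×10⁻²⁷ kg

Combine |q|V = ½mv² and r = mv/(|q|B): eliminate v to get m = qB²r²/(2V).
m = (1.602×10⁻¹⁹)(0.550)²(0.0201)²/(2·2940) ≈ 3.33×10⁻²⁷ kg.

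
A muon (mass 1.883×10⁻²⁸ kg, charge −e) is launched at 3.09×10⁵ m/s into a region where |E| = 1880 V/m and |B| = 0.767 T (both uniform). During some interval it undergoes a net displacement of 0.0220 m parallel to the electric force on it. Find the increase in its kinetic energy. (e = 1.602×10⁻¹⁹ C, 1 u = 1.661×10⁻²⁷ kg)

The magnetic force is always ⟂ v and does no work; only the electric force changes KE.
ΔKE = F_E · d = |q|E d = (1.602×10⁻¹⁹)(1880)(0.0220) ≈ 6.63×10⁻¹⁸ J.

ΔKE ≈ 6.63×10⁻¹⁸ J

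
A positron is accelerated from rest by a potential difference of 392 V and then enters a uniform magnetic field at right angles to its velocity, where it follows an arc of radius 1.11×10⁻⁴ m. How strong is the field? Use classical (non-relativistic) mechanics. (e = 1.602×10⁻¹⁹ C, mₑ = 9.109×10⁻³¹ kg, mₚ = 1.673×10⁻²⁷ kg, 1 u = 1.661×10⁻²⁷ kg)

B ≈ 0.602 T

v = √(2|q|V/m) = √(2·1.602×10⁻¹⁹·392/9.109×10⁻³¹) ≈ 1.174×10⁷ m/s.
B = mv/(|q|r) = (9.109×10⁻³¹)(1.174×10⁷)/((1.602×10⁻¹⁹)(1.11×10⁻⁴)) ≈ 0.602 T.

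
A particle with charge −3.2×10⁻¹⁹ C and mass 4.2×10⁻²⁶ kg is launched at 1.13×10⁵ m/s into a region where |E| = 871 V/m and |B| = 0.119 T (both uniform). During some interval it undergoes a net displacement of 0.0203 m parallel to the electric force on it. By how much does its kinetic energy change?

The magnetic force is always ⟂ v and does no work; only the electric force changes KE.
ΔKE = F_E · d = |q|E d = (3.2×10⁻¹⁹)(871)(0.0203) ≈ 5.66×10⁻¹⁸ J.

ΔKE ≈ 5.66×10⁻¹⁸ J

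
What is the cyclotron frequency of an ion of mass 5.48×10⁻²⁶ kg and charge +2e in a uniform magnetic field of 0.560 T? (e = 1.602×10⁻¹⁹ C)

f ≈ 5.21×10⁵ Hz

f = |q|B/(2πm).
f = (3.204×10⁻¹⁹)(0.560)/(2π·5.48×10⁻²⁶) ≈ 5.21×10⁵ Hz.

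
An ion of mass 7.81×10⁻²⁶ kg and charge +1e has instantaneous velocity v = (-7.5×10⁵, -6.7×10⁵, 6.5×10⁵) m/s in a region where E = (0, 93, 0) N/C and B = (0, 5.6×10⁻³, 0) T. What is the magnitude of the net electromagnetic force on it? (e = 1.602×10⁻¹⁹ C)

|F| ≈ 8.90×10⁻¹⁶ N

v×B = (-3640, 0, -4200) N/C.
E + v×B = (-3640, 93.0, -4200) N/C.
F = q(E + v×B) = (1.602×10⁻¹⁹ C)·(-3640, 93.0, -4200) = (-5.83×10⁻¹⁶, 1.49×10⁻¹⁷, -6.73×10⁻¹⁶) N.
|F| = 8.90×10⁻¹⁶ N.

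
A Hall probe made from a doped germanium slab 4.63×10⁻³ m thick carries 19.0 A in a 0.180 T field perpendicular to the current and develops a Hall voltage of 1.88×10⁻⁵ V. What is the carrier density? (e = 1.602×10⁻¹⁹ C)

From V_H = IB/(n e t), n = IB/(V_H e t).
n = (19.0)(0.180)/((1.88×10⁻⁵)(1.602×10⁻¹⁹)(4.63×10⁻³)) ≈ 2.45×10²⁶ m⁻³.

n ≈ 2.45×10²⁶ m⁻³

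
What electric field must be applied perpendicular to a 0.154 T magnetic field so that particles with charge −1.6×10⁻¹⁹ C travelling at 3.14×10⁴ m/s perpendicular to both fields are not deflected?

For straight-line motion qE = qvB, so E = vB.
E = 3.14×10⁴ × 0.154 = 4840 V/m.

E = 4840 V/m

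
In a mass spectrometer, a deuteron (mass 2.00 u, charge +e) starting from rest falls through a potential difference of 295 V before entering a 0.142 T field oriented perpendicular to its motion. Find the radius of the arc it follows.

Acceleration: |q|V = ½mv² ⇒ v = √(2|q|V/m) = √(2·1.602×10⁻¹⁹·295/3.322×10⁻²⁷) ≈ 1.687×10⁵ m/s.
In the field: r = mv/(|q|B) = (3.322×10⁻²⁷)(1.687×10⁵)/((1.602×10⁻¹⁹)(0.142)) ≈ 0.0246 m.

r ≈ 0.0246 m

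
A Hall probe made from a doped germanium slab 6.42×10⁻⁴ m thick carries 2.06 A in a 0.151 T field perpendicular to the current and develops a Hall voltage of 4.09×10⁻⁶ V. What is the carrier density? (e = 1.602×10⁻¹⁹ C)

n ≈ 7.39×10²⁶ m⁻³

From V_H = IB/(n e t), n = IB/(V_H e t).
n = (2.06)(0.151)/((4.09×10⁻⁶)(1.602×10⁻¹⁹)(6.42×10⁻⁴)) ≈ 7.39×10²⁶ m⁻³.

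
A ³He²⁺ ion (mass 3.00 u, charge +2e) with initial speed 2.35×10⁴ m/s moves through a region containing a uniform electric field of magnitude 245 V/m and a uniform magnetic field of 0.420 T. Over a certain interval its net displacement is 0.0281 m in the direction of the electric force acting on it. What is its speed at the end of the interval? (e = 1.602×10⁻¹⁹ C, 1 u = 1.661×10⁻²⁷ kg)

B does no work; ΔKE = |q|E d.
½mv_f² = ½mv₀² + |q|Ed = ½(4.983×10⁻²⁷)(2.35×10⁴)² + (3.204×10⁻¹⁹)(245)(0.0281) ≈ 1.376×10⁻¹⁸ J + 2.206×10⁻¹⁸ J ≈ 3.582×10⁻¹⁸ J.
v_f = √(2·3.582×10⁻¹⁸/4.983×10⁻²⁷) ≈ 3.79×10⁴ m/s.

v_f ≈ 3.79×10⁴ m/s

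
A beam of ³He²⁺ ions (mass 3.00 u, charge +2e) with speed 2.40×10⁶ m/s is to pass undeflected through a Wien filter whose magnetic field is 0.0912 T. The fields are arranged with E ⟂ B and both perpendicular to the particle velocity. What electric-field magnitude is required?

For straight-line motion qE = qvB, so E = vB.
E = 2.40×10⁶ × 0.0912 = 2.19×10⁵ V/m.

E = 2.19×10⁵ V/m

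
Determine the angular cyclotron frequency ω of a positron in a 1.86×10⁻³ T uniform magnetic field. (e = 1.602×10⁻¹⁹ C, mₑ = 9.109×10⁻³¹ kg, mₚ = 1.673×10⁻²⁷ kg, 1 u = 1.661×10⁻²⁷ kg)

ω ≈ 3.27×10⁸ rad/s

ω = |q|B/m.
ω = (1.602×10⁻¹⁹)(1.86×10⁻³)/9.109×10⁻³¹ ≈ 3.27×10⁸ rad/s.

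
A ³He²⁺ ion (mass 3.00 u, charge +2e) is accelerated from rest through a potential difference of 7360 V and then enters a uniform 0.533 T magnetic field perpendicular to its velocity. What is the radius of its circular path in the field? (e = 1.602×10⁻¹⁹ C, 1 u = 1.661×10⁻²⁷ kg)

r ≈ 0.0284 m

Acceleration: |q|V = ½mv² ⇒ v = √(2|q|V/m) = √(2·3.204×10⁻¹⁹·7360/4.983×10⁻²⁷) ≈ 9.729×10⁵ m/s.
In the field: r = mv/(|q|B) = (4.983×10⁻²⁷)(9.729×10⁵)/((3.204×10⁻¹⁹)(0.533)) ≈ 0.0284 m.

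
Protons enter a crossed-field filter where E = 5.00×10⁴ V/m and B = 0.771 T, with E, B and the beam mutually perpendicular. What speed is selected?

Zero net Lorentz force requires |qE| = |q v×B|, i.e. E = vB.
v = E/B = 5.00×10⁴/0.771 = 6.49×10⁴ m/s.

v = 6.49×10⁴ m/s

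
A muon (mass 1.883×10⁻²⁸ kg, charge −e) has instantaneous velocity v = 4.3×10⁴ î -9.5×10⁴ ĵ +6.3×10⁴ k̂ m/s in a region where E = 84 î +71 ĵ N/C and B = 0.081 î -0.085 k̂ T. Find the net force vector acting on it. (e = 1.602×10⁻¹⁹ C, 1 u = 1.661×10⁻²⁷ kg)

v×B = (8080, 8760, 7700) N/C.
E + v×B = (8160, 8830, 7700) N/C.
F = q(E + v×B) = (−1.602×10⁻¹⁹ C)·(8160, 8830, 7700) = (-1.31×10⁻¹⁵, -1.41×10⁻¹⁵, -1.23×10⁻¹⁵) N.

F ≈ (-1.31×10⁻¹⁵, -1.41×10⁻¹⁵, -1.23×10⁻¹⁵) N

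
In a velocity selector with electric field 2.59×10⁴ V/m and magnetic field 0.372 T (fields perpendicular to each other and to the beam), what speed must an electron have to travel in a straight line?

v = 6.96×10⁴ m/s

Zero net Lorentz force requires |qE| = |q v×B|, i.e. E = vB.
v = E/B = 2.59×10⁴/0.372 = 6.96×10⁴ m/s.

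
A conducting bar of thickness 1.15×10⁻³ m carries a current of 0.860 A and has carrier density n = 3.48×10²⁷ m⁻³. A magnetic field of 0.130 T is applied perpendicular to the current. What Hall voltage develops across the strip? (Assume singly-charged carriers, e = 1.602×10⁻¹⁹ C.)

V_H = IB/(n e t).
V_H = (0.860)(0.130)/((3.48×10²⁷)(1.602×10⁻¹⁹)(1.15×10⁻³)) ≈ 1.74×10⁻⁷ V.

V_H ≈ 1.74×10⁻⁷ V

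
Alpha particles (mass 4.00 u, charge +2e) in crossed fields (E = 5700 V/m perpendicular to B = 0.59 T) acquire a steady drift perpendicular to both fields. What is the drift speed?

v_d ≈ 9700 m/s

In crossed fields the guiding centre drifts at v_d = |E×B|/B² = E/B, independent of charge and mass.
v_d = 5700/0.59 = 9700 m/s.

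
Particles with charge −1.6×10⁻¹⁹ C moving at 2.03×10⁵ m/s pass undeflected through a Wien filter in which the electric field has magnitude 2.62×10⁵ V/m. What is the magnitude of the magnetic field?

B = 1.29 T

Balance of forces in the selector: qE = qvB ⇒ B = E/v.
B = 2.62×10⁵/2.03×10⁵ = 1.29 T.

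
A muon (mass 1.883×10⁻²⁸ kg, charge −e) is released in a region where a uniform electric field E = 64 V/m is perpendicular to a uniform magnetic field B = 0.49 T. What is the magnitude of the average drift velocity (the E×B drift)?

In crossed fields the guiding centre drifts at v_d = |E×B|/B² = E/B, independent of charge and mass.
v_d = 64/0.49 = 130 m/s.

v_d ≈ 130 m/s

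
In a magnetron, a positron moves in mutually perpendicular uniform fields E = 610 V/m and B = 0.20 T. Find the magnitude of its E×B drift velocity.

The E×B drift speed is v_d = E/B.
v_d = 610/0.20 = 3000 m/s.

v_d ≈ 3000 m/s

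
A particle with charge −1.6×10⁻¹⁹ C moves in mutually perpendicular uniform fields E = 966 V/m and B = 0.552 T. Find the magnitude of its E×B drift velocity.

v_d ≈ 1750 m/s

The steady drift has the magnetic force balancing the electric force, so v_d = E/B.
v_d = 966/0.552 = 1750 m/s.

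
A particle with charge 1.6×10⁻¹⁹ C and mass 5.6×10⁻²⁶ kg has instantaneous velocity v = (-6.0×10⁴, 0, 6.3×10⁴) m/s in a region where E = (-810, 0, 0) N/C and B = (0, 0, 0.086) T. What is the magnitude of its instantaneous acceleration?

v×B = (0, 5160, 0) N/C.
E + v×B = (-810, 5160, 0) N/C.
F = q(E + v×B) = (1.6×10⁻¹⁹ C)·(-810, 5160, 0) = (-1.30×10⁻¹⁶, 8.26×10⁻¹⁶, 0) N.
|a| = |F|/m = 8.357×10⁻¹⁶/5.6×10⁻²⁶ ≈ 1.49×10¹⁰ m/s².

|a| ≈ 1.49×10¹⁰ m/s²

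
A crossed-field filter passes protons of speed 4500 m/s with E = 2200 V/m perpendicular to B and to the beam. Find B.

Balance of forces in the selector: qE = qvB ⇒ B = E/v.
B = 2200/4500 = 0.49 T.

B = 0.49 T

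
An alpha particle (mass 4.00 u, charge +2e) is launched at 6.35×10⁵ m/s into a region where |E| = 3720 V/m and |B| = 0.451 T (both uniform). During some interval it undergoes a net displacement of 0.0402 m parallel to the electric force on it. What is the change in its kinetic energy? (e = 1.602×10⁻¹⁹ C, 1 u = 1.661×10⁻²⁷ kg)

ΔKE ≈ 4.79×10⁻¹⁷ J

The magnetic force is always ⟂ v and does no work; only the electric force changes KE.
ΔKE = F_E · d = |q|E d = (3.204×10⁻¹⁹)(3720)(0.0402) ≈ 4.79×10⁻¹⁷ J.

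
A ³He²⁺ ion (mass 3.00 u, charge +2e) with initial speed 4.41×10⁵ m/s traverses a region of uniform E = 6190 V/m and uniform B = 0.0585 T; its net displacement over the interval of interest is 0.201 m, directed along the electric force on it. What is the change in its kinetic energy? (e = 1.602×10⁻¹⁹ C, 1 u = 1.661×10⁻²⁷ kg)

ΔKE ≈ 3.99×10⁻¹⁶ J

The magnetic force is always ⟂ v and does no work; only the electric force changes KE.
ΔKE = F_E · d = |q|E d = (3.204×10⁻¹⁹)(6190)(0.201) ≈ 3.99×10⁻¹⁶ J.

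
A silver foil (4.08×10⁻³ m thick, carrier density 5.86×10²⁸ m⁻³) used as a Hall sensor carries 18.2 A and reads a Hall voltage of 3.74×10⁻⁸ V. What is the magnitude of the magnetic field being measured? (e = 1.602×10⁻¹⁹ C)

B ≈ 0.0787 T

From V_H = IB/(n e t), B = V_H n e t / I.
B = (3.74×10⁻⁸)(5.86×10²⁸)(1.602×10⁻¹⁹)(4.08×10⁻³)/18.2 ≈ 0.0787 T.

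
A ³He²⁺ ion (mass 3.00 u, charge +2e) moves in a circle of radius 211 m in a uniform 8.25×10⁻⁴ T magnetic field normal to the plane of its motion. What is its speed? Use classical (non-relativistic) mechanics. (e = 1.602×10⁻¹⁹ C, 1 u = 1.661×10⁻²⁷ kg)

From |q|vB = mv²/r, v = |q|Br/m.
v = (3.204×10⁻¹⁹)(8.25×10⁻⁴)(211)/4.983×10⁻²⁷ ≈ 1.12×10⁷ m/s.

v ≈ 1.12×10⁷ m/s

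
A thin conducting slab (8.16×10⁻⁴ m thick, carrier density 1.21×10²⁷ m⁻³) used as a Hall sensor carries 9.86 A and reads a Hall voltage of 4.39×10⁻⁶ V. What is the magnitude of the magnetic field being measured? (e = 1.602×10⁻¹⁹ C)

From V_H = IB/(n e t), B = V_H n e t / I.
B = (4.39×10⁻⁶)(1.21×10²⁷)(1.602×10⁻¹⁹)(8.16×10⁻⁴)/9.86 ≈ 0.0704 T.

B ≈ 0.0704 T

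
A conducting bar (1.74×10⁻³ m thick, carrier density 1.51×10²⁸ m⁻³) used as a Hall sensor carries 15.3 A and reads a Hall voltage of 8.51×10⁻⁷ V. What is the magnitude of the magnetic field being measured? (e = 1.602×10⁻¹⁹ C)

B ≈ 0.234 T

From V_H = IB/(n e t), B = V_H n e t / I.
B = (8.51×10⁻⁷)(1.51×10²⁸)(1.602×10⁻¹⁹)(1.74×10⁻³)/15.3 ≈ 0.234 T.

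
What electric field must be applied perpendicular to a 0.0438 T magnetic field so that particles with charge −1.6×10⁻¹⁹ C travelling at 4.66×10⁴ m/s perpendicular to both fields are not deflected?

For straight-line motion qE = qvB, so E = vB.
E = 4.66×10⁴ × 0.0438 = 2040 V/m.

E = 2040 V/m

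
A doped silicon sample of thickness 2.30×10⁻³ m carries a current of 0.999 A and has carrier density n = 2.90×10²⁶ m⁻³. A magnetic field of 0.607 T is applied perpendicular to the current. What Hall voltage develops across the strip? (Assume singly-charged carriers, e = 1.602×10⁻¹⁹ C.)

V_H = IB/(n e t).
V_H = (0.999)(0.607)/((2.90×10²⁶)(1.602×10⁻¹⁹)(2.30×10⁻³)) ≈ 5.67×10⁻⁶ V.

V_H ≈ 5.67×10⁻⁶ V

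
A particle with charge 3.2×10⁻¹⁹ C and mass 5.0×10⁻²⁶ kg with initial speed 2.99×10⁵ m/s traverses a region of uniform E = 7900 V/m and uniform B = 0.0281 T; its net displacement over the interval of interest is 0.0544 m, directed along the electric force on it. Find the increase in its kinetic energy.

ΔKE ≈ 1.38×10⁻¹⁶ J

The magnetic force is always ⟂ v and does no work; only the electric force changes KE.
ΔKE = F_E · d = |q|E d = (3.2×10⁻¹⁹)(7900)(0.0544) ≈ 1.38×10⁻¹⁶ J.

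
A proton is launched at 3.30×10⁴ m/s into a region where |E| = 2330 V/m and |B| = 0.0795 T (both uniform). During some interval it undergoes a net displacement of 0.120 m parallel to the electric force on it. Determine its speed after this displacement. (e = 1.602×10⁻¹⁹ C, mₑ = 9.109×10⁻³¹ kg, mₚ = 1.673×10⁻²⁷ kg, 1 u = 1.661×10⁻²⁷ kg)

v_f ≈ 2.34×10⁵ m/s

B does no work; ΔKE = |q|E d.
½mv_f² = ½mv₀² + |q|Ed = ½(1.673×10⁻²⁷)(3.30×10⁴)² + (1.602×10⁻¹⁹)(2330)(0.120) ≈ 9.109×10⁻¹⁹ J + 4.479×10⁻¹⁷ J ≈ 4.570×10⁻¹⁷ J.
v_f = √(2·4.570×10⁻¹⁷/1.673×10⁻²⁷) ≈ 2.34×10⁵ m/s.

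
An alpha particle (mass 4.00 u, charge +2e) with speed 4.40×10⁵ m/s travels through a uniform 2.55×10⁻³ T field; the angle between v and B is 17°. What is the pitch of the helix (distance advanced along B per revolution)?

p ≈ 21.5 m

v∥ = v cosθ = 4.40×10⁵·cos17° ≈ 4.208×10⁵ m/s.
T = 2πm/(|q|B) = 2π(6.644×10⁻²⁷)/((3.204×10⁻¹⁹)(2.55×10⁻³)) ≈ 5.109×10⁻⁵ s.
pitch = v∥ T = (4.208×10⁵)(5.109×10⁻⁵) ≈ 21.5 m.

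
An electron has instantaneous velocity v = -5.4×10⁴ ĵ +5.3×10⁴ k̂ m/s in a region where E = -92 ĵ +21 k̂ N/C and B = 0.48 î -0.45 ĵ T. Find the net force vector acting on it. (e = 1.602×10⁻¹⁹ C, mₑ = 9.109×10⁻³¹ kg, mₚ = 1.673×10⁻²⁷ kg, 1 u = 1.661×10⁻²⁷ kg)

v×B = (2.38×10⁴, 2.54×10⁴, 2.59×10⁴) N/C.
E + v×B = (2.38×10⁴, 2.53×10⁴, 2.59×10⁴) N/C.
F = q(E + v×B) = (−1.602×10⁻¹⁹ C)·(2.38×10⁴, 2.53×10⁴, 2.59×10⁴) = (-3.82×10⁻¹⁵, -4.06×10⁻¹⁵, -4.16×10⁻¹⁵) N.

F ≈ (-3.82×10⁻¹⁵, -4.06×10⁻¹⁵, -4.16×10⁻¹⁵) N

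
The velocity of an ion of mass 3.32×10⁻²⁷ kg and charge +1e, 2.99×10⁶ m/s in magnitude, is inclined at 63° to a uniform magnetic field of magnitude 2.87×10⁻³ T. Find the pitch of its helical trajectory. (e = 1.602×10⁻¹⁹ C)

v∥ = v cosθ = 2.99×10⁶·cos63° ≈ 1.357×10⁶ m/s.
T = 2πm/(|q|B) = 2π(3.32×10⁻²⁷)/((1.602×10⁻¹⁹)(2.87×10⁻³)) ≈ 4.537×10⁻⁵ s.
pitch = v∥ T = (1.357×10⁶)(4.537×10⁻⁵) ≈ 61.6 m.

p ≈ 61.6 m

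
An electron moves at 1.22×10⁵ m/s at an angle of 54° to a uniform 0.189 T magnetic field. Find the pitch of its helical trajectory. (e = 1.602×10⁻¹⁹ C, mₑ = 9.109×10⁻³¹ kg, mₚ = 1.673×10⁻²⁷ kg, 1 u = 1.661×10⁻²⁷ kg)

v∥ = v cosθ = 1.22×10⁵·cos54° ≈ 7.171×10⁴ m/s.
T = 2πm/(|q|B) = 2π(9.109×10⁻³¹)/((1.602×10⁻¹⁹)(0.189)) ≈ 1.890×10⁻¹⁰ s.
pitch = v∥ T = (7.171×10⁴)(1.890×10⁻¹⁰) ≈ 1.36×10⁻⁵ m.

p ≈ 1.36×10⁻⁵ m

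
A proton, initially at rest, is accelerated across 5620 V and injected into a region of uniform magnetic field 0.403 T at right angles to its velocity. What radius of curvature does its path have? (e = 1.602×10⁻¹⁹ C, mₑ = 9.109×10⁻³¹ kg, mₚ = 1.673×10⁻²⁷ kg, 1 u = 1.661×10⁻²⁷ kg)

r ≈ 0.0269 m

Acceleration: |q|V = ½mv² ⇒ v = √(2|q|V/m) = √(2·1.602×10⁻¹⁹·5620/1.673×10⁻²⁷) ≈ 1.037×10⁶ m/s.
In the field: r = mv/(|q|B) = (1.673×10⁻²⁷)(1.037×10⁶)/((1.602×10⁻¹⁹)(0.403)) ≈ 0.0269 m.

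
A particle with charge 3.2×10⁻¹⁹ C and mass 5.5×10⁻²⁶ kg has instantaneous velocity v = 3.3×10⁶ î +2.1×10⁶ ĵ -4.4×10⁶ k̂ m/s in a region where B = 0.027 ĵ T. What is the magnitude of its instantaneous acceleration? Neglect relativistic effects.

|a| ≈ 8.64×10¹¹ m/s²

v×B = (1.19×10⁵, 0, 8.91×10⁴) N/C.
F = q v×B = (3.2×10⁻¹⁹ C)·(1.19×10⁵, 0, 8.91×10⁴) = (3.80×10⁻¹⁴, 0, 2.85×10⁻¹⁴) N.
|a| = |F|/m = 4.752×10⁻¹⁴/5.5×10⁻²⁶ ≈ 8.64×10¹¹ m/s².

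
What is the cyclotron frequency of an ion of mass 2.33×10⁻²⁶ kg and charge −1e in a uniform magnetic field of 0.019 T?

f ≈ 2.1×10⁴ Hz

f = |q|B/(2πm).
f = (1.602×10⁻¹⁹)(0.019)/(2π·2.33×10⁻²⁶) ≈ 2.1×10⁴ Hz.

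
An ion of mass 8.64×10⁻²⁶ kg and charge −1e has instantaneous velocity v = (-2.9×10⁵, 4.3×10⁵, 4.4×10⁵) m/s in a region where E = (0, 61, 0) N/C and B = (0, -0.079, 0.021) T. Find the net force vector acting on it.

F ≈ (-7.02×10⁻¹⁵, -9.85×10⁻¹⁶, -3.67×10⁻¹⁵) N

v×B = (4.38×10⁴, 6090, 2.29×10⁴) N/C.
E + v×B = (4.38×10⁴, 6150, 2.29×10⁴) N/C.
F = q(E + v×B) = (−1.602×10⁻¹⁹ C)·(4.38×10⁴, 6150, 2.29×10⁴) = (-7.02×10⁻¹⁵, -9.85×10⁻¹⁶, -3.67×10⁻¹⁵) N.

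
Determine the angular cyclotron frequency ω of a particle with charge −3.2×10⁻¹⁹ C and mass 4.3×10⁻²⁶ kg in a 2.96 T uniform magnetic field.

ω ≈ 2.20×10⁷ rad/s

ω = |q|B/m.
ω = (3.2×10⁻¹⁹)(2.96)/4.3×10⁻²⁶ ≈ 2.20×10⁷ rad/s.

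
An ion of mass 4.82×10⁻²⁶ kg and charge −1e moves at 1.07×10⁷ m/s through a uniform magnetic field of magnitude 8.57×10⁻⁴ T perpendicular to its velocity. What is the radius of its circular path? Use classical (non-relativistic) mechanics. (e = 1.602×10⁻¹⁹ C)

r ≈ 3760 m

The magnetic force provides the centripetal force: |q|vB = mv²/r.
r = mv/(|q|B) = (4.82×10⁻²⁶)(1.07×10⁷)/((1.602×10⁻¹⁹)(8.57×10⁻⁴)) ≈ 3760 m.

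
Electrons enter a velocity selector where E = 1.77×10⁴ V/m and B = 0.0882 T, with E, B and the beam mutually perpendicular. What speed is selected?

Zero net Lorentz force requires |qE| = |q v×B|, i.e. E = vB.
v = E/B = 1.77×10⁴/0.0882 = 2.01×10⁵ m/s.
The result is independent of the particle's charge and mass.

v = 2.01×10⁵ m/s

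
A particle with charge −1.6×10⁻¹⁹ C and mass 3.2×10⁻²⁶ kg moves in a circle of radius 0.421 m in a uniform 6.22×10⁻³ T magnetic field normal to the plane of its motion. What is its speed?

From |q|vB = mv²/r, v = |q|Br/m.
v = (1.6×10⁻¹⁹)(6.22×10⁻³)(0.421)/3.2×10⁻²⁶ ≈ 1.31×10⁴ m/s.

v ≈ 1.31×10⁴ m/s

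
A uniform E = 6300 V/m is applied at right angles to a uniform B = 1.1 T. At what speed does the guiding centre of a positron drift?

In crossed fields the guiding centre drifts at v_d = |E×B|/B² = E/B, independent of charge and mass.
v_d = 6300/1.1 = 5700 m/s.

v_d ≈ 5700 m/s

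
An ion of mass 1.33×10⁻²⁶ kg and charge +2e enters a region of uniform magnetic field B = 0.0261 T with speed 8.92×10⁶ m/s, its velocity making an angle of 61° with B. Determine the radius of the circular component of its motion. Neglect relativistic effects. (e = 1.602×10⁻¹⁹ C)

r ≈ 12.4 m

v⊥ = v sinθ = 8.92×10⁶·sin61° ≈ 7.802×10⁶ m/s.
r = m v⊥/(|q|B) = (1.33×10⁻²⁶)(7.802×10⁶)/((3.204×10⁻¹⁹)(0.0261)) ≈ 12.4 m.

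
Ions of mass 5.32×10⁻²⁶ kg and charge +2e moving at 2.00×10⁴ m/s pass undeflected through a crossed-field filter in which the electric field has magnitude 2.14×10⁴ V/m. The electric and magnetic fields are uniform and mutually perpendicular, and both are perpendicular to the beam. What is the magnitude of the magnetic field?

B = 1.07 T

Balance of forces in the selector: qE = qvB ⇒ B = E/v.
B = 2.14×10⁴/2.00×10⁴ = 1.07 T.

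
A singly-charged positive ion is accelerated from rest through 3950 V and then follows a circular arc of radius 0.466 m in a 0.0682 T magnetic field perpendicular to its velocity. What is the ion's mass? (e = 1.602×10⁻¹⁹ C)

Combine |q|V = ½mv² and r = mv/(|q|B): eliminate v to get m = qB²r²/(2V).
m = (1.602×10⁻¹⁹)(0.0682)²(0.466)²/(2·3950) ≈ 2.05×10⁻²⁶ kg.

m ≈ 2.05×10⁻²⁶ kg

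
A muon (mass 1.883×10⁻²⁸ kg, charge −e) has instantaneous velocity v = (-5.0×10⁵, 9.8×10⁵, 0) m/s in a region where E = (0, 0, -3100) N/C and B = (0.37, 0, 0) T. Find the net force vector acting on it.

v×B = (0, 0, -3.63×10⁵) N/C.
E + v×B = (0, 0, -3.66×10⁵) N/C.
F = q(E + v×B) = (−1.602×10⁻¹⁹ C)·(0, 0, -3.66×10⁵) = (0, 0, 5.86×10⁻¹⁴) N.

F ≈ (0, 0, 5.86×10⁻¹⁴) N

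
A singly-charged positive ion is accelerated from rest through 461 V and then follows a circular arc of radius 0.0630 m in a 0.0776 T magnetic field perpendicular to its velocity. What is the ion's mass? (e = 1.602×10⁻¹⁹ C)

Combine |q|V = ½mv² and r = mv/(|q|B): eliminate v to get m = qB²r²/(2V).
m = (1.602×10⁻¹⁹)(0.0776)²(0.0630)²/(2·461) ≈ 4.15×10⁻²⁷ kg.

m ≈ 4.15×10⁻²⁷ kg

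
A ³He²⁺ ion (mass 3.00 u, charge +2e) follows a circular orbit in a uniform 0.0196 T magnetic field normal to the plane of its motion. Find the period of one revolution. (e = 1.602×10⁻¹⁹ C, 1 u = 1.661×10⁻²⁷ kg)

T ≈ 4.99×10⁻⁶ s

The cyclotron period depends only on m, q, B: T = 2πm/(|q|B).
T = 2π(4.983×10⁻²⁷)/((3.204×10⁻¹⁹)(0.0196)) ≈ 4.99×10⁻⁶ s.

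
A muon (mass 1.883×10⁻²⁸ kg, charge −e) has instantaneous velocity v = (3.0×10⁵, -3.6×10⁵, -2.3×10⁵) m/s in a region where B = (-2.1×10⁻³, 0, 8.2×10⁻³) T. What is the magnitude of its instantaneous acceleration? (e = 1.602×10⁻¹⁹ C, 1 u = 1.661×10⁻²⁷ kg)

v×B = (-2950, -1980, -756) N/C.
F = q v×B = (−1.602×10⁻¹⁹ C)·(-2950, -1980, -756) = (4.73×10⁻¹⁶, 3.17×10⁻¹⁶, 1.21×10⁻¹⁶) N.
|a| = |F|/m = 5.819×10⁻¹⁶/1.883×10⁻²⁸ ≈ 3.09×10¹² m/s².

|a| ≈ 3.09×10¹² m/s²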